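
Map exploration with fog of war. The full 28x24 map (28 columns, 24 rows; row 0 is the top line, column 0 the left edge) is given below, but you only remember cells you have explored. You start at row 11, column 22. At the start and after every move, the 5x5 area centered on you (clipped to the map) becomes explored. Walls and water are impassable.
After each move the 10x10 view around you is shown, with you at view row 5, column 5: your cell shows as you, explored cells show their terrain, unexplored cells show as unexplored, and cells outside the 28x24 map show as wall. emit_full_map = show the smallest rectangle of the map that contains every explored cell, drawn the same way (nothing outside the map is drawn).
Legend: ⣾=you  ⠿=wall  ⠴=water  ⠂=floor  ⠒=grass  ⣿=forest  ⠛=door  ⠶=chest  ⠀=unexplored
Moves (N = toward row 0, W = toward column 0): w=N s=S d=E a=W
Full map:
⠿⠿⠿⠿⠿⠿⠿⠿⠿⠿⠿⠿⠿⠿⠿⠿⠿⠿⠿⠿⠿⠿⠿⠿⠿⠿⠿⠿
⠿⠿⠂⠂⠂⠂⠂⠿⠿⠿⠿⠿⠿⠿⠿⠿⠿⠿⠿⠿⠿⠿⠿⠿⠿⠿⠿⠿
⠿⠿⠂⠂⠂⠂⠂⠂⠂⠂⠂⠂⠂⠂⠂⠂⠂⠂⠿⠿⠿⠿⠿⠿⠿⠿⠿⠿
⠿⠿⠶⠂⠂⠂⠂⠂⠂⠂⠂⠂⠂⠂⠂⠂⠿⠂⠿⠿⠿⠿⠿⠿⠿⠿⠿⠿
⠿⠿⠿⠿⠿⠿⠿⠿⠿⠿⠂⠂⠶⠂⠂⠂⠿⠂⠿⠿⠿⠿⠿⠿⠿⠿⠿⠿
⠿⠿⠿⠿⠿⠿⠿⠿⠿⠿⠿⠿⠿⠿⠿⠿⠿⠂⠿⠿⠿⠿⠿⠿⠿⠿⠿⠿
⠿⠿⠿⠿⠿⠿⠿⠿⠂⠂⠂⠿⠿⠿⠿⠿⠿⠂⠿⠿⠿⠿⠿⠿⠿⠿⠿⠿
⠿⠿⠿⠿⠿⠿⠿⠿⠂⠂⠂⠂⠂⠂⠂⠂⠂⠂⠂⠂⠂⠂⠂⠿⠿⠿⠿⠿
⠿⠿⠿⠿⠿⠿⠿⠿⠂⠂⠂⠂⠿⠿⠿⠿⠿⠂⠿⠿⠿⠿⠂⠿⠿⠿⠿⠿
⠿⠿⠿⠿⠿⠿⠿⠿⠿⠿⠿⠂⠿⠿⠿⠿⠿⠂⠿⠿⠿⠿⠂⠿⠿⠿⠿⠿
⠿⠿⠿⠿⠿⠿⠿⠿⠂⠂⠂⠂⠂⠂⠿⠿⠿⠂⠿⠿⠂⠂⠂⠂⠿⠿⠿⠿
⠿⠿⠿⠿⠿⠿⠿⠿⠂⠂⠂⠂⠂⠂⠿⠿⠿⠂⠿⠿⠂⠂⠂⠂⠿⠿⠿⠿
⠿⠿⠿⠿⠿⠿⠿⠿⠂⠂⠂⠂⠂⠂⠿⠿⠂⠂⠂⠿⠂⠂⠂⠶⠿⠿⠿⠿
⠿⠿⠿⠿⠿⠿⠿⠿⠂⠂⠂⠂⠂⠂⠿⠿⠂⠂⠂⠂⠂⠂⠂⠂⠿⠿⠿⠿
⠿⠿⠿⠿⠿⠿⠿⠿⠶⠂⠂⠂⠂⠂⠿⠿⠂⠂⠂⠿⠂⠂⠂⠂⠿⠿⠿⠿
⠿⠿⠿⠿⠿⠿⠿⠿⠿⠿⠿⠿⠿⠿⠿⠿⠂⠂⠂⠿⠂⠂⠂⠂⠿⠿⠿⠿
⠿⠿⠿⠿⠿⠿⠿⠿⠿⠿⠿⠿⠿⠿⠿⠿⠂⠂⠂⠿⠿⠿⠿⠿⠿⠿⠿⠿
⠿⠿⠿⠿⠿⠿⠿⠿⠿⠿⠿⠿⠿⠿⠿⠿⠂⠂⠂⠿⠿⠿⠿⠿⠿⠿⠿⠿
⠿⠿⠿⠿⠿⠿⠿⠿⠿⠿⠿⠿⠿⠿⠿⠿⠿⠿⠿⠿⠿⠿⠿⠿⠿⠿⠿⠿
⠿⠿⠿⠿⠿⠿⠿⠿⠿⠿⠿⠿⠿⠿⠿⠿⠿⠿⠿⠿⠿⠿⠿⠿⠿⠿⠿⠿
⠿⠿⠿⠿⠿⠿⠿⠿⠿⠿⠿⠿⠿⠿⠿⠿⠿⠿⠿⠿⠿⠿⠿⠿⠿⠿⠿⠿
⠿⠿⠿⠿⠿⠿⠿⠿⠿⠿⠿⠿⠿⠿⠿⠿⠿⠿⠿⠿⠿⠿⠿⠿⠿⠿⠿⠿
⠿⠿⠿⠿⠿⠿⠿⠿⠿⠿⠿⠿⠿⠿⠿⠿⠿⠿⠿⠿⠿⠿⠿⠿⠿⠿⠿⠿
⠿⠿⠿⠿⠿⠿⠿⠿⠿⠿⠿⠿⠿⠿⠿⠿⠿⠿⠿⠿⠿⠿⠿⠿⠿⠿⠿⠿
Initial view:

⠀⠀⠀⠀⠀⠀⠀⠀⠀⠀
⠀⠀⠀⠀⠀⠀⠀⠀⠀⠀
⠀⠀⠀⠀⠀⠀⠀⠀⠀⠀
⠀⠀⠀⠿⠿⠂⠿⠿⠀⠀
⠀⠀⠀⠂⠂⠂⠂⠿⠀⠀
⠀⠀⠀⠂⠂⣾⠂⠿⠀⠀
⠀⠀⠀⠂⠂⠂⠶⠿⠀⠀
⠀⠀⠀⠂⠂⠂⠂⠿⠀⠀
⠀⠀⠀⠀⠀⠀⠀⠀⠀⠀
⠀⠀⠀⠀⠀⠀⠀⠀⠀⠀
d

⠀⠀⠀⠀⠀⠀⠀⠀⠀⠀
⠀⠀⠀⠀⠀⠀⠀⠀⠀⠀
⠀⠀⠀⠀⠀⠀⠀⠀⠀⠀
⠀⠀⠿⠿⠂⠿⠿⠿⠀⠀
⠀⠀⠂⠂⠂⠂⠿⠿⠀⠀
⠀⠀⠂⠂⠂⣾⠿⠿⠀⠀
⠀⠀⠂⠂⠂⠶⠿⠿⠀⠀
⠀⠀⠂⠂⠂⠂⠿⠿⠀⠀
⠀⠀⠀⠀⠀⠀⠀⠀⠀⠀
⠀⠀⠀⠀⠀⠀⠀⠀⠀⠀

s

⠀⠀⠀⠀⠀⠀⠀⠀⠀⠀
⠀⠀⠀⠀⠀⠀⠀⠀⠀⠀
⠀⠀⠿⠿⠂⠿⠿⠿⠀⠀
⠀⠀⠂⠂⠂⠂⠿⠿⠀⠀
⠀⠀⠂⠂⠂⠂⠿⠿⠀⠀
⠀⠀⠂⠂⠂⣾⠿⠿⠀⠀
⠀⠀⠂⠂⠂⠂⠿⠿⠀⠀
⠀⠀⠀⠂⠂⠂⠿⠿⠀⠀
⠀⠀⠀⠀⠀⠀⠀⠀⠀⠀
⠀⠀⠀⠀⠀⠀⠀⠀⠀⠀

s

⠀⠀⠀⠀⠀⠀⠀⠀⠀⠀
⠀⠀⠿⠿⠂⠿⠿⠿⠀⠀
⠀⠀⠂⠂⠂⠂⠿⠿⠀⠀
⠀⠀⠂⠂⠂⠂⠿⠿⠀⠀
⠀⠀⠂⠂⠂⠶⠿⠿⠀⠀
⠀⠀⠂⠂⠂⣾⠿⠿⠀⠀
⠀⠀⠀⠂⠂⠂⠿⠿⠀⠀
⠀⠀⠀⠂⠂⠂⠿⠿⠀⠀
⠀⠀⠀⠀⠀⠀⠀⠀⠀⠀
⠀⠀⠀⠀⠀⠀⠀⠀⠀⠀

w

⠀⠀⠀⠀⠀⠀⠀⠀⠀⠀
⠀⠀⠀⠀⠀⠀⠀⠀⠀⠀
⠀⠀⠿⠿⠂⠿⠿⠿⠀⠀
⠀⠀⠂⠂⠂⠂⠿⠿⠀⠀
⠀⠀⠂⠂⠂⠂⠿⠿⠀⠀
⠀⠀⠂⠂⠂⣾⠿⠿⠀⠀
⠀⠀⠂⠂⠂⠂⠿⠿⠀⠀
⠀⠀⠀⠂⠂⠂⠿⠿⠀⠀
⠀⠀⠀⠂⠂⠂⠿⠿⠀⠀
⠀⠀⠀⠀⠀⠀⠀⠀⠀⠀

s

⠀⠀⠀⠀⠀⠀⠀⠀⠀⠀
⠀⠀⠿⠿⠂⠿⠿⠿⠀⠀
⠀⠀⠂⠂⠂⠂⠿⠿⠀⠀
⠀⠀⠂⠂⠂⠂⠿⠿⠀⠀
⠀⠀⠂⠂⠂⠶⠿⠿⠀⠀
⠀⠀⠂⠂⠂⣾⠿⠿⠀⠀
⠀⠀⠀⠂⠂⠂⠿⠿⠀⠀
⠀⠀⠀⠂⠂⠂⠿⠿⠀⠀
⠀⠀⠀⠀⠀⠀⠀⠀⠀⠀
⠀⠀⠀⠀⠀⠀⠀⠀⠀⠀

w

⠀⠀⠀⠀⠀⠀⠀⠀⠀⠀
⠀⠀⠀⠀⠀⠀⠀⠀⠀⠀
⠀⠀⠿⠿⠂⠿⠿⠿⠀⠀
⠀⠀⠂⠂⠂⠂⠿⠿⠀⠀
⠀⠀⠂⠂⠂⠂⠿⠿⠀⠀
⠀⠀⠂⠂⠂⣾⠿⠿⠀⠀
⠀⠀⠂⠂⠂⠂⠿⠿⠀⠀
⠀⠀⠀⠂⠂⠂⠿⠿⠀⠀
⠀⠀⠀⠂⠂⠂⠿⠿⠀⠀
⠀⠀⠀⠀⠀⠀⠀⠀⠀⠀

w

⠀⠀⠀⠀⠀⠀⠀⠀⠀⠀
⠀⠀⠀⠀⠀⠀⠀⠀⠀⠀
⠀⠀⠀⠀⠀⠀⠀⠀⠀⠀
⠀⠀⠿⠿⠂⠿⠿⠿⠀⠀
⠀⠀⠂⠂⠂⠂⠿⠿⠀⠀
⠀⠀⠂⠂⠂⣾⠿⠿⠀⠀
⠀⠀⠂⠂⠂⠶⠿⠿⠀⠀
⠀⠀⠂⠂⠂⠂⠿⠿⠀⠀
⠀⠀⠀⠂⠂⠂⠿⠿⠀⠀
⠀⠀⠀⠂⠂⠂⠿⠿⠀⠀

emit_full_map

⠿⠿⠂⠿⠿⠿
⠂⠂⠂⠂⠿⠿
⠂⠂⠂⣾⠿⠿
⠂⠂⠂⠶⠿⠿
⠂⠂⠂⠂⠿⠿
⠀⠂⠂⠂⠿⠿
⠀⠂⠂⠂⠿⠿

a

⠀⠀⠀⠀⠀⠀⠀⠀⠀⠀
⠀⠀⠀⠀⠀⠀⠀⠀⠀⠀
⠀⠀⠀⠀⠀⠀⠀⠀⠀⠀
⠀⠀⠀⠿⠿⠂⠿⠿⠿⠀
⠀⠀⠀⠂⠂⠂⠂⠿⠿⠀
⠀⠀⠀⠂⠂⣾⠂⠿⠿⠀
⠀⠀⠀⠂⠂⠂⠶⠿⠿⠀
⠀⠀⠀⠂⠂⠂⠂⠿⠿⠀
⠀⠀⠀⠀⠂⠂⠂⠿⠿⠀
⠀⠀⠀⠀⠂⠂⠂⠿⠿⠀

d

⠀⠀⠀⠀⠀⠀⠀⠀⠀⠀
⠀⠀⠀⠀⠀⠀⠀⠀⠀⠀
⠀⠀⠀⠀⠀⠀⠀⠀⠀⠀
⠀⠀⠿⠿⠂⠿⠿⠿⠀⠀
⠀⠀⠂⠂⠂⠂⠿⠿⠀⠀
⠀⠀⠂⠂⠂⣾⠿⠿⠀⠀
⠀⠀⠂⠂⠂⠶⠿⠿⠀⠀
⠀⠀⠂⠂⠂⠂⠿⠿⠀⠀
⠀⠀⠀⠂⠂⠂⠿⠿⠀⠀
⠀⠀⠀⠂⠂⠂⠿⠿⠀⠀

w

⠀⠀⠀⠀⠀⠀⠀⠀⠀⠀
⠀⠀⠀⠀⠀⠀⠀⠀⠀⠀
⠀⠀⠀⠀⠀⠀⠀⠀⠀⠀
⠀⠀⠀⠿⠂⠿⠿⠿⠀⠀
⠀⠀⠿⠿⠂⠿⠿⠿⠀⠀
⠀⠀⠂⠂⠂⣾⠿⠿⠀⠀
⠀⠀⠂⠂⠂⠂⠿⠿⠀⠀
⠀⠀⠂⠂⠂⠶⠿⠿⠀⠀
⠀⠀⠂⠂⠂⠂⠿⠿⠀⠀
⠀⠀⠀⠂⠂⠂⠿⠿⠀⠀

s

⠀⠀⠀⠀⠀⠀⠀⠀⠀⠀
⠀⠀⠀⠀⠀⠀⠀⠀⠀⠀
⠀⠀⠀⠿⠂⠿⠿⠿⠀⠀
⠀⠀⠿⠿⠂⠿⠿⠿⠀⠀
⠀⠀⠂⠂⠂⠂⠿⠿⠀⠀
⠀⠀⠂⠂⠂⣾⠿⠿⠀⠀
⠀⠀⠂⠂⠂⠶⠿⠿⠀⠀
⠀⠀⠂⠂⠂⠂⠿⠿⠀⠀
⠀⠀⠀⠂⠂⠂⠿⠿⠀⠀
⠀⠀⠀⠂⠂⠂⠿⠿⠀⠀

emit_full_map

⠀⠿⠂⠿⠿⠿
⠿⠿⠂⠿⠿⠿
⠂⠂⠂⠂⠿⠿
⠂⠂⠂⣾⠿⠿
⠂⠂⠂⠶⠿⠿
⠂⠂⠂⠂⠿⠿
⠀⠂⠂⠂⠿⠿
⠀⠂⠂⠂⠿⠿

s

⠀⠀⠀⠀⠀⠀⠀⠀⠀⠀
⠀⠀⠀⠿⠂⠿⠿⠿⠀⠀
⠀⠀⠿⠿⠂⠿⠿⠿⠀⠀
⠀⠀⠂⠂⠂⠂⠿⠿⠀⠀
⠀⠀⠂⠂⠂⠂⠿⠿⠀⠀
⠀⠀⠂⠂⠂⣾⠿⠿⠀⠀
⠀⠀⠂⠂⠂⠂⠿⠿⠀⠀
⠀⠀⠀⠂⠂⠂⠿⠿⠀⠀
⠀⠀⠀⠂⠂⠂⠿⠿⠀⠀
⠀⠀⠀⠀⠀⠀⠀⠀⠀⠀

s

⠀⠀⠀⠿⠂⠿⠿⠿⠀⠀
⠀⠀⠿⠿⠂⠿⠿⠿⠀⠀
⠀⠀⠂⠂⠂⠂⠿⠿⠀⠀
⠀⠀⠂⠂⠂⠂⠿⠿⠀⠀
⠀⠀⠂⠂⠂⠶⠿⠿⠀⠀
⠀⠀⠂⠂⠂⣾⠿⠿⠀⠀
⠀⠀⠀⠂⠂⠂⠿⠿⠀⠀
⠀⠀⠀⠂⠂⠂⠿⠿⠀⠀
⠀⠀⠀⠀⠀⠀⠀⠀⠀⠀
⠀⠀⠀⠀⠀⠀⠀⠀⠀⠀

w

⠀⠀⠀⠀⠀⠀⠀⠀⠀⠀
⠀⠀⠀⠿⠂⠿⠿⠿⠀⠀
⠀⠀⠿⠿⠂⠿⠿⠿⠀⠀
⠀⠀⠂⠂⠂⠂⠿⠿⠀⠀
⠀⠀⠂⠂⠂⠂⠿⠿⠀⠀
⠀⠀⠂⠂⠂⣾⠿⠿⠀⠀
⠀⠀⠂⠂⠂⠂⠿⠿⠀⠀
⠀⠀⠀⠂⠂⠂⠿⠿⠀⠀
⠀⠀⠀⠂⠂⠂⠿⠿⠀⠀
⠀⠀⠀⠀⠀⠀⠀⠀⠀⠀

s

⠀⠀⠀⠿⠂⠿⠿⠿⠀⠀
⠀⠀⠿⠿⠂⠿⠿⠿⠀⠀
⠀⠀⠂⠂⠂⠂⠿⠿⠀⠀
⠀⠀⠂⠂⠂⠂⠿⠿⠀⠀
⠀⠀⠂⠂⠂⠶⠿⠿⠀⠀
⠀⠀⠂⠂⠂⣾⠿⠿⠀⠀
⠀⠀⠀⠂⠂⠂⠿⠿⠀⠀
⠀⠀⠀⠂⠂⠂⠿⠿⠀⠀
⠀⠀⠀⠀⠀⠀⠀⠀⠀⠀
⠀⠀⠀⠀⠀⠀⠀⠀⠀⠀

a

⠀⠀⠀⠀⠿⠂⠿⠿⠿⠀
⠀⠀⠀⠿⠿⠂⠿⠿⠿⠀
⠀⠀⠀⠂⠂⠂⠂⠿⠿⠀
⠀⠀⠀⠂⠂⠂⠂⠿⠿⠀
⠀⠀⠀⠂⠂⠂⠶⠿⠿⠀
⠀⠀⠀⠂⠂⣾⠂⠿⠿⠀
⠀⠀⠀⠂⠂⠂⠂⠿⠿⠀
⠀⠀⠀⠂⠂⠂⠂⠿⠿⠀
⠀⠀⠀⠀⠀⠀⠀⠀⠀⠀
⠀⠀⠀⠀⠀⠀⠀⠀⠀⠀

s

⠀⠀⠀⠿⠿⠂⠿⠿⠿⠀
⠀⠀⠀⠂⠂⠂⠂⠿⠿⠀
⠀⠀⠀⠂⠂⠂⠂⠿⠿⠀
⠀⠀⠀⠂⠂⠂⠶⠿⠿⠀
⠀⠀⠀⠂⠂⠂⠂⠿⠿⠀
⠀⠀⠀⠂⠂⣾⠂⠿⠿⠀
⠀⠀⠀⠂⠂⠂⠂⠿⠿⠀
⠀⠀⠀⠿⠿⠿⠿⠿⠀⠀
⠀⠀⠀⠀⠀⠀⠀⠀⠀⠀
⠀⠀⠀⠀⠀⠀⠀⠀⠀⠀

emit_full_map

⠀⠿⠂⠿⠿⠿
⠿⠿⠂⠿⠿⠿
⠂⠂⠂⠂⠿⠿
⠂⠂⠂⠂⠿⠿
⠂⠂⠂⠶⠿⠿
⠂⠂⠂⠂⠿⠿
⠂⠂⣾⠂⠿⠿
⠂⠂⠂⠂⠿⠿
⠿⠿⠿⠿⠿⠀

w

⠀⠀⠀⠀⠿⠂⠿⠿⠿⠀
⠀⠀⠀⠿⠿⠂⠿⠿⠿⠀
⠀⠀⠀⠂⠂⠂⠂⠿⠿⠀
⠀⠀⠀⠂⠂⠂⠂⠿⠿⠀
⠀⠀⠀⠂⠂⠂⠶⠿⠿⠀
⠀⠀⠀⠂⠂⣾⠂⠿⠿⠀
⠀⠀⠀⠂⠂⠂⠂⠿⠿⠀
⠀⠀⠀⠂⠂⠂⠂⠿⠿⠀
⠀⠀⠀⠿⠿⠿⠿⠿⠀⠀
⠀⠀⠀⠀⠀⠀⠀⠀⠀⠀

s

⠀⠀⠀⠿⠿⠂⠿⠿⠿⠀
⠀⠀⠀⠂⠂⠂⠂⠿⠿⠀
⠀⠀⠀⠂⠂⠂⠂⠿⠿⠀
⠀⠀⠀⠂⠂⠂⠶⠿⠿⠀
⠀⠀⠀⠂⠂⠂⠂⠿⠿⠀
⠀⠀⠀⠂⠂⣾⠂⠿⠿⠀
⠀⠀⠀⠂⠂⠂⠂⠿⠿⠀
⠀⠀⠀⠿⠿⠿⠿⠿⠀⠀
⠀⠀⠀⠀⠀⠀⠀⠀⠀⠀
⠀⠀⠀⠀⠀⠀⠀⠀⠀⠀

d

⠀⠀⠿⠿⠂⠿⠿⠿⠀⠀
⠀⠀⠂⠂⠂⠂⠿⠿⠀⠀
⠀⠀⠂⠂⠂⠂⠿⠿⠀⠀
⠀⠀⠂⠂⠂⠶⠿⠿⠀⠀
⠀⠀⠂⠂⠂⠂⠿⠿⠀⠀
⠀⠀⠂⠂⠂⣾⠿⠿⠀⠀
⠀⠀⠂⠂⠂⠂⠿⠿⠀⠀
⠀⠀⠿⠿⠿⠿⠿⠿⠀⠀
⠀⠀⠀⠀⠀⠀⠀⠀⠀⠀
⠀⠀⠀⠀⠀⠀⠀⠀⠀⠀

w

⠀⠀⠀⠿⠂⠿⠿⠿⠀⠀
⠀⠀⠿⠿⠂⠿⠿⠿⠀⠀
⠀⠀⠂⠂⠂⠂⠿⠿⠀⠀
⠀⠀⠂⠂⠂⠂⠿⠿⠀⠀
⠀⠀⠂⠂⠂⠶⠿⠿⠀⠀
⠀⠀⠂⠂⠂⣾⠿⠿⠀⠀
⠀⠀⠂⠂⠂⠂⠿⠿⠀⠀
⠀⠀⠂⠂⠂⠂⠿⠿⠀⠀
⠀⠀⠿⠿⠿⠿⠿⠿⠀⠀
⠀⠀⠀⠀⠀⠀⠀⠀⠀⠀

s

⠀⠀⠿⠿⠂⠿⠿⠿⠀⠀
⠀⠀⠂⠂⠂⠂⠿⠿⠀⠀
⠀⠀⠂⠂⠂⠂⠿⠿⠀⠀
⠀⠀⠂⠂⠂⠶⠿⠿⠀⠀
⠀⠀⠂⠂⠂⠂⠿⠿⠀⠀
⠀⠀⠂⠂⠂⣾⠿⠿⠀⠀
⠀⠀⠂⠂⠂⠂⠿⠿⠀⠀
⠀⠀⠿⠿⠿⠿⠿⠿⠀⠀
⠀⠀⠀⠀⠀⠀⠀⠀⠀⠀
⠀⠀⠀⠀⠀⠀⠀⠀⠀⠀

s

⠀⠀⠂⠂⠂⠂⠿⠿⠀⠀
⠀⠀⠂⠂⠂⠂⠿⠿⠀⠀
⠀⠀⠂⠂⠂⠶⠿⠿⠀⠀
⠀⠀⠂⠂⠂⠂⠿⠿⠀⠀
⠀⠀⠂⠂⠂⠂⠿⠿⠀⠀
⠀⠀⠂⠂⠂⣾⠿⠿⠀⠀
⠀⠀⠿⠿⠿⠿⠿⠿⠀⠀
⠀⠀⠀⠿⠿⠿⠿⠿⠀⠀
⠀⠀⠀⠀⠀⠀⠀⠀⠀⠀
⠀⠀⠀⠀⠀⠀⠀⠀⠀⠀

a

⠀⠀⠀⠂⠂⠂⠂⠿⠿⠀
⠀⠀⠀⠂⠂⠂⠂⠿⠿⠀
⠀⠀⠀⠂⠂⠂⠶⠿⠿⠀
⠀⠀⠀⠂⠂⠂⠂⠿⠿⠀
⠀⠀⠀⠂⠂⠂⠂⠿⠿⠀
⠀⠀⠀⠂⠂⣾⠂⠿⠿⠀
⠀⠀⠀⠿⠿⠿⠿⠿⠿⠀
⠀⠀⠀⠿⠿⠿⠿⠿⠿⠀
⠀⠀⠀⠀⠀⠀⠀⠀⠀⠀
⠀⠀⠀⠀⠀⠀⠀⠀⠀⠀

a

⠀⠀⠀⠀⠂⠂⠂⠂⠿⠿
⠀⠀⠀⠀⠂⠂⠂⠂⠿⠿
⠀⠀⠀⠀⠂⠂⠂⠶⠿⠿
⠀⠀⠀⠂⠂⠂⠂⠂⠿⠿
⠀⠀⠀⠿⠂⠂⠂⠂⠿⠿
⠀⠀⠀⠿⠂⣾⠂⠂⠿⠿
⠀⠀⠀⠿⠿⠿⠿⠿⠿⠿
⠀⠀⠀⠿⠿⠿⠿⠿⠿⠿
⠀⠀⠀⠀⠀⠀⠀⠀⠀⠀
⠀⠀⠀⠀⠀⠀⠀⠀⠀⠀

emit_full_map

⠀⠀⠿⠂⠿⠿⠿
⠀⠿⠿⠂⠿⠿⠿
⠀⠂⠂⠂⠂⠿⠿
⠀⠂⠂⠂⠂⠿⠿
⠀⠂⠂⠂⠶⠿⠿
⠂⠂⠂⠂⠂⠿⠿
⠿⠂⠂⠂⠂⠿⠿
⠿⠂⣾⠂⠂⠿⠿
⠿⠿⠿⠿⠿⠿⠿
⠿⠿⠿⠿⠿⠿⠿

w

⠀⠀⠀⠀⠿⠿⠂⠿⠿⠿
⠀⠀⠀⠀⠂⠂⠂⠂⠿⠿
⠀⠀⠀⠀⠂⠂⠂⠂⠿⠿
⠀⠀⠀⠿⠂⠂⠂⠶⠿⠿
⠀⠀⠀⠂⠂⠂⠂⠂⠿⠿
⠀⠀⠀⠿⠂⣾⠂⠂⠿⠿
⠀⠀⠀⠿⠂⠂⠂⠂⠿⠿
⠀⠀⠀⠿⠿⠿⠿⠿⠿⠿
⠀⠀⠀⠿⠿⠿⠿⠿⠿⠿
⠀⠀⠀⠀⠀⠀⠀⠀⠀⠀

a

⠀⠀⠀⠀⠀⠿⠿⠂⠿⠿
⠀⠀⠀⠀⠀⠂⠂⠂⠂⠿
⠀⠀⠀⠀⠀⠂⠂⠂⠂⠿
⠀⠀⠀⠂⠿⠂⠂⠂⠶⠿
⠀⠀⠀⠂⠂⠂⠂⠂⠂⠿
⠀⠀⠀⠂⠿⣾⠂⠂⠂⠿
⠀⠀⠀⠂⠿⠂⠂⠂⠂⠿
⠀⠀⠀⠂⠿⠿⠿⠿⠿⠿
⠀⠀⠀⠀⠿⠿⠿⠿⠿⠿
⠀⠀⠀⠀⠀⠀⠀⠀⠀⠀

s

⠀⠀⠀⠀⠀⠂⠂⠂⠂⠿
⠀⠀⠀⠀⠀⠂⠂⠂⠂⠿
⠀⠀⠀⠂⠿⠂⠂⠂⠶⠿
⠀⠀⠀⠂⠂⠂⠂⠂⠂⠿
⠀⠀⠀⠂⠿⠂⠂⠂⠂⠿
⠀⠀⠀⠂⠿⣾⠂⠂⠂⠿
⠀⠀⠀⠂⠿⠿⠿⠿⠿⠿
⠀⠀⠀⠂⠿⠿⠿⠿⠿⠿
⠀⠀⠀⠀⠀⠀⠀⠀⠀⠀
⠀⠀⠀⠀⠀⠀⠀⠀⠀⠀

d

⠀⠀⠀⠀⠂⠂⠂⠂⠿⠿
⠀⠀⠀⠀⠂⠂⠂⠂⠿⠿
⠀⠀⠂⠿⠂⠂⠂⠶⠿⠿
⠀⠀⠂⠂⠂⠂⠂⠂⠿⠿
⠀⠀⠂⠿⠂⠂⠂⠂⠿⠿
⠀⠀⠂⠿⠂⣾⠂⠂⠿⠿
⠀⠀⠂⠿⠿⠿⠿⠿⠿⠿
⠀⠀⠂⠿⠿⠿⠿⠿⠿⠿
⠀⠀⠀⠀⠀⠀⠀⠀⠀⠀
⠀⠀⠀⠀⠀⠀⠀⠀⠀⠀

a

⠀⠀⠀⠀⠀⠂⠂⠂⠂⠿
⠀⠀⠀⠀⠀⠂⠂⠂⠂⠿
⠀⠀⠀⠂⠿⠂⠂⠂⠶⠿
⠀⠀⠀⠂⠂⠂⠂⠂⠂⠿
⠀⠀⠀⠂⠿⠂⠂⠂⠂⠿
⠀⠀⠀⠂⠿⣾⠂⠂⠂⠿
⠀⠀⠀⠂⠿⠿⠿⠿⠿⠿
⠀⠀⠀⠂⠿⠿⠿⠿⠿⠿
⠀⠀⠀⠀⠀⠀⠀⠀⠀⠀
⠀⠀⠀⠀⠀⠀⠀⠀⠀⠀

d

⠀⠀⠀⠀⠂⠂⠂⠂⠿⠿
⠀⠀⠀⠀⠂⠂⠂⠂⠿⠿
⠀⠀⠂⠿⠂⠂⠂⠶⠿⠿
⠀⠀⠂⠂⠂⠂⠂⠂⠿⠿
⠀⠀⠂⠿⠂⠂⠂⠂⠿⠿
⠀⠀⠂⠿⠂⣾⠂⠂⠿⠿
⠀⠀⠂⠿⠿⠿⠿⠿⠿⠿
⠀⠀⠂⠿⠿⠿⠿⠿⠿⠿
⠀⠀⠀⠀⠀⠀⠀⠀⠀⠀
⠀⠀⠀⠀⠀⠀⠀⠀⠀⠀

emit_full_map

⠀⠀⠀⠿⠂⠿⠿⠿
⠀⠀⠿⠿⠂⠿⠿⠿
⠀⠀⠂⠂⠂⠂⠿⠿
⠀⠀⠂⠂⠂⠂⠿⠿
⠂⠿⠂⠂⠂⠶⠿⠿
⠂⠂⠂⠂⠂⠂⠿⠿
⠂⠿⠂⠂⠂⠂⠿⠿
⠂⠿⠂⣾⠂⠂⠿⠿
⠂⠿⠿⠿⠿⠿⠿⠿
⠂⠿⠿⠿⠿⠿⠿⠿


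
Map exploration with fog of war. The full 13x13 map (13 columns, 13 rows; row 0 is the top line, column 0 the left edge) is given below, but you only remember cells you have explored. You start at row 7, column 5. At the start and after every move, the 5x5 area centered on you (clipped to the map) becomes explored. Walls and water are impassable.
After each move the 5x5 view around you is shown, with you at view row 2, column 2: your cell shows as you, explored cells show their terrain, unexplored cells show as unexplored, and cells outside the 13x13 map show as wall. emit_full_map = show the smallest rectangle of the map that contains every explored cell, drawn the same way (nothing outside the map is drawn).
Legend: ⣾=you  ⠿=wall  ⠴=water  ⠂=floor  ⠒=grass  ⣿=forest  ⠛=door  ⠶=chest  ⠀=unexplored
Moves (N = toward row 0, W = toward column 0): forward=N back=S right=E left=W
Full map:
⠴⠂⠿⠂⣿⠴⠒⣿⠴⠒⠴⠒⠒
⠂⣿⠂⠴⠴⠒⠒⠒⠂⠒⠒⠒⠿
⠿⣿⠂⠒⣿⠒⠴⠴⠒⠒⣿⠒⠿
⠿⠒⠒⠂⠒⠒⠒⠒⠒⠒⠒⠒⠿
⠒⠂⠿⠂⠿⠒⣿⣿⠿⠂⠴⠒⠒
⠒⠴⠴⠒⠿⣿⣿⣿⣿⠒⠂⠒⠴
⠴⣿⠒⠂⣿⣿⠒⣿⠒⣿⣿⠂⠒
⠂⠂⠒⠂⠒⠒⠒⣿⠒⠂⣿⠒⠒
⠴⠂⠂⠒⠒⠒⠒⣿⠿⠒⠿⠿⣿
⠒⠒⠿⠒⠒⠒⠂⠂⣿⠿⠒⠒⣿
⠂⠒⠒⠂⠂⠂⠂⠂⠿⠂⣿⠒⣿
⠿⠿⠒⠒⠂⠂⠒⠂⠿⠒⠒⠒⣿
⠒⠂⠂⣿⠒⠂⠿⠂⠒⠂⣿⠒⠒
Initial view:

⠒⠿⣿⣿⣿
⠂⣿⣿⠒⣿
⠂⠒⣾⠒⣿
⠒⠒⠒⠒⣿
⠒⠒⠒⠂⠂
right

⠿⣿⣿⣿⣿
⣿⣿⠒⣿⠒
⠒⠒⣾⣿⠒
⠒⠒⠒⣿⠿
⠒⠒⠂⠂⣿

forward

⠿⠒⣿⣿⠿
⠿⣿⣿⣿⣿
⣿⣿⣾⣿⠒
⠒⠒⠒⣿⠒
⠒⠒⠒⣿⠿

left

⠂⠿⠒⣿⣿
⠒⠿⣿⣿⣿
⠂⣿⣾⠒⣿
⠂⠒⠒⠒⣿
⠒⠒⠒⠒⣿

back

⠒⠿⣿⣿⣿
⠂⣿⣿⠒⣿
⠂⠒⣾⠒⣿
⠒⠒⠒⠒⣿
⠒⠒⠒⠂⠂

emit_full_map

⠂⠿⠒⣿⣿⠿
⠒⠿⣿⣿⣿⣿
⠂⣿⣿⠒⣿⠒
⠂⠒⣾⠒⣿⠒
⠒⠒⠒⠒⣿⠿
⠒⠒⠒⠂⠂⣿

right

⠿⣿⣿⣿⣿
⣿⣿⠒⣿⠒
⠒⠒⣾⣿⠒
⠒⠒⠒⣿⠿
⠒⠒⠂⠂⣿

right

⣿⣿⣿⣿⠒
⣿⠒⣿⠒⣿
⠒⠒⣾⠒⠂
⠒⠒⣿⠿⠒
⠒⠂⠂⣿⠿

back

⣿⠒⣿⠒⣿
⠒⠒⣿⠒⠂
⠒⠒⣾⠿⠒
⠒⠂⠂⣿⠿
⠂⠂⠂⠿⠂

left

⣿⣿⠒⣿⠒
⠒⠒⠒⣿⠒
⠒⠒⣾⣿⠿
⠒⠒⠂⠂⣿
⠂⠂⠂⠂⠿

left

⠂⣿⣿⠒⣿
⠂⠒⠒⠒⣿
⠒⠒⣾⠒⣿
⠒⠒⠒⠂⠂
⠂⠂⠂⠂⠂

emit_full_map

⠂⠿⠒⣿⣿⠿⠀
⠒⠿⣿⣿⣿⣿⠒
⠂⣿⣿⠒⣿⠒⣿
⠂⠒⠒⠒⣿⠒⠂
⠒⠒⣾⠒⣿⠿⠒
⠒⠒⠒⠂⠂⣿⠿
⠂⠂⠂⠂⠂⠿⠂

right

⣿⣿⠒⣿⠒
⠒⠒⠒⣿⠒
⠒⠒⣾⣿⠿
⠒⠒⠂⠂⣿
⠂⠂⠂⠂⠿

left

⠂⣿⣿⠒⣿
⠂⠒⠒⠒⣿
⠒⠒⣾⠒⣿
⠒⠒⠒⠂⠂
⠂⠂⠂⠂⠂

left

⠒⠂⣿⣿⠒
⠒⠂⠒⠒⠒
⠂⠒⣾⠒⠒
⠿⠒⠒⠒⠂
⠒⠂⠂⠂⠂


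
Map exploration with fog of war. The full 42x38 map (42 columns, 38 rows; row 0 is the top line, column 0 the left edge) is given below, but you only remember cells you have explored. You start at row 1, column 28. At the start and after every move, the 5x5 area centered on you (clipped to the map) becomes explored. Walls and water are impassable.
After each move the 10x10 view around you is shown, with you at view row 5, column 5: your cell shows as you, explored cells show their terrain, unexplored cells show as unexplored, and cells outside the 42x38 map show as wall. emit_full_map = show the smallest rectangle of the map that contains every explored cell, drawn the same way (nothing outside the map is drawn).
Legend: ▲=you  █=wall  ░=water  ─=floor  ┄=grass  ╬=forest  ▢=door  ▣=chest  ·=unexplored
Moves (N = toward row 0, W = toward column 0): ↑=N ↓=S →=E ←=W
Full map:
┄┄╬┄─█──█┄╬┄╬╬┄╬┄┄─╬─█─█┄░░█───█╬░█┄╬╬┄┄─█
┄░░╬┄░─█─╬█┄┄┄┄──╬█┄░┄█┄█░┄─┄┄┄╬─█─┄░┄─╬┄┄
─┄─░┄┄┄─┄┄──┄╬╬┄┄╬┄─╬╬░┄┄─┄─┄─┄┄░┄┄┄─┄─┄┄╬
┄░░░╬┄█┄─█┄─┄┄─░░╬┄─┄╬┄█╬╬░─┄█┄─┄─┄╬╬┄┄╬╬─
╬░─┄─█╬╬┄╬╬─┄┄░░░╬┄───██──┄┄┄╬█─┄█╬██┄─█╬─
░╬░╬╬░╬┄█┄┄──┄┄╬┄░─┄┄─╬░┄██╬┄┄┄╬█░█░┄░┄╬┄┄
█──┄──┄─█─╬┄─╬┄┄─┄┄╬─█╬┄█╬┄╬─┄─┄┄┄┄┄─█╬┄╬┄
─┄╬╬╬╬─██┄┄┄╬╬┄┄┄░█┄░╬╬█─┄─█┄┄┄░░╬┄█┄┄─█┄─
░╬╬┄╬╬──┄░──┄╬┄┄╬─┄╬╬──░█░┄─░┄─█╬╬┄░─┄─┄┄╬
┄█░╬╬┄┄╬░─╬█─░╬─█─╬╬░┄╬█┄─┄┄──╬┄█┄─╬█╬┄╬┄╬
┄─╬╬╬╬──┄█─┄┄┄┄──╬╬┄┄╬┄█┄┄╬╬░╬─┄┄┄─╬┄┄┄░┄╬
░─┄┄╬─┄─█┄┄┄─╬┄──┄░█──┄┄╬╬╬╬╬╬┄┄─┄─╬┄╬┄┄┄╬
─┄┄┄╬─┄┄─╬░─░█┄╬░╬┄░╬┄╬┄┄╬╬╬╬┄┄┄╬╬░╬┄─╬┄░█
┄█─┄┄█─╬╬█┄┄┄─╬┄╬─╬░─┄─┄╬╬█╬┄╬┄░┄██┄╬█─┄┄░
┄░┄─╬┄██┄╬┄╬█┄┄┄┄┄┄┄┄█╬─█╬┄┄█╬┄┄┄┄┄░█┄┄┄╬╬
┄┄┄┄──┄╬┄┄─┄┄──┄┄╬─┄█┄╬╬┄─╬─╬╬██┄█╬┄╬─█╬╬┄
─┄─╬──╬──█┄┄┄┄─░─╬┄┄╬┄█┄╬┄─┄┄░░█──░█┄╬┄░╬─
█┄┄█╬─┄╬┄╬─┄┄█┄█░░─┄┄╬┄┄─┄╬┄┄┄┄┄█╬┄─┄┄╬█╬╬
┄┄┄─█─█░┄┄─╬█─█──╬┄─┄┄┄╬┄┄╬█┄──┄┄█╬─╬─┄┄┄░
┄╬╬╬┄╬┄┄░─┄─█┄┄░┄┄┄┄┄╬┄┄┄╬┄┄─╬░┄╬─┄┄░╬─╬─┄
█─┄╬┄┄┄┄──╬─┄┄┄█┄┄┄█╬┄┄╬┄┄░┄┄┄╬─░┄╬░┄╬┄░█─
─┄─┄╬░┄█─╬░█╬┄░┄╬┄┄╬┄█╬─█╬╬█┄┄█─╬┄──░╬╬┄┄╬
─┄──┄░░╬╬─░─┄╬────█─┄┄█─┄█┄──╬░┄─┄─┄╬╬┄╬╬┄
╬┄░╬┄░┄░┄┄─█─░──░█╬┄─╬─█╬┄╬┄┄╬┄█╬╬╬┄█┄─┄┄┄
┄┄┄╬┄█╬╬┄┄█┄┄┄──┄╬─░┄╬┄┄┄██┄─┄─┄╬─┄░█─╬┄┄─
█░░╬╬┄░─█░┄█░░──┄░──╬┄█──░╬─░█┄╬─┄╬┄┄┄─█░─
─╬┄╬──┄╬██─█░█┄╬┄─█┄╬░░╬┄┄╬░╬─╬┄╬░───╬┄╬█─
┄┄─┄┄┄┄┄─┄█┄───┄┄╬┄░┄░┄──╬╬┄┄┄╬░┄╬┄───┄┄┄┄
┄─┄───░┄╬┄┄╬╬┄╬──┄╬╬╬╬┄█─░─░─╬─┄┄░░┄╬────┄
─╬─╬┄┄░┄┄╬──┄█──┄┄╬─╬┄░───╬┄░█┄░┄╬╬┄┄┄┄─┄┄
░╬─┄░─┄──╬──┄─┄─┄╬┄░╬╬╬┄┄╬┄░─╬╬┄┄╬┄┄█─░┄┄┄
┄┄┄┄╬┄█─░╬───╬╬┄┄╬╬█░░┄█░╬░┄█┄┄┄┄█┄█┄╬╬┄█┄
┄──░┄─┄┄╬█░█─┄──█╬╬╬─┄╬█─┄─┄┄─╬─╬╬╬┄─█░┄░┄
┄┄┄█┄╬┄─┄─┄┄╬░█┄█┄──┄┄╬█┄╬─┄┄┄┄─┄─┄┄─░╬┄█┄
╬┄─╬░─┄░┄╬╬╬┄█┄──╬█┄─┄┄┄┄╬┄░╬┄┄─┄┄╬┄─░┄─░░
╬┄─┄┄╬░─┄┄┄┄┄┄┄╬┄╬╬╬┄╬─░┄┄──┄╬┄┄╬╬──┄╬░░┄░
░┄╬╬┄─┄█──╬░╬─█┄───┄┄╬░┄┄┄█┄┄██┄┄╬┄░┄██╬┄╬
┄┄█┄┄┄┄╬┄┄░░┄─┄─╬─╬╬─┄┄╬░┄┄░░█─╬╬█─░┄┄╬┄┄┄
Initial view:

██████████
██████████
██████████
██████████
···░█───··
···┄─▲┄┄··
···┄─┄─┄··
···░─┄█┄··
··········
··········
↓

██████████
██████████
██████████
···░█───··
···┄─┄┄┄··
···┄─▲─┄··
···░─┄█┄··
···┄┄┄╬█··
··········
··········

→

██████████
██████████
██████████
··░█───█··
··┄─┄┄┄╬··
··┄─┄▲┄┄··
··░─┄█┄─··
··┄┄┄╬█─··
··········
··········

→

██████████
██████████
██████████
·░█───█╬··
·┄─┄┄┄╬─··
·┄─┄─▲┄░··
·░─┄█┄─┄··
·┄┄┄╬█─┄··
··········
··········

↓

██████████
██████████
·░█───█╬··
·┄─┄┄┄╬─··
·┄─┄─┄┄░··
·░─┄█▲─┄··
·┄┄┄╬█─┄··
···┄┄┄╬█··
··········
··········

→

██████████
██████████
░█───█╬···
┄─┄┄┄╬─█··
┄─┄─┄┄░┄··
░─┄█┄▲┄─··
┄┄┄╬█─┄█··
··┄┄┄╬█░··
··········
··········

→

██████████
██████████
█───█╬····
─┄┄┄╬─█─··
─┄─┄┄░┄┄··
─┄█┄─▲─┄··
┄┄╬█─┄█╬··
·┄┄┄╬█░█··
··········
··········

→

██████████
██████████
───█╬·····
┄┄┄╬─█─┄··
┄─┄┄░┄┄┄··
┄█┄─┄▲┄╬··
┄╬█─┄█╬█··
┄┄┄╬█░█░··
··········
··········

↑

██████████
██████████
██████████
───█╬░█┄··
┄┄┄╬─█─┄··
┄─┄┄░▲┄┄··
┄█┄─┄─┄╬··
┄╬█─┄█╬█··
┄┄┄╬█░█░··
··········

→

██████████
██████████
██████████
──█╬░█┄╬··
┄┄╬─█─┄░··
─┄┄░┄▲┄─··
█┄─┄─┄╬╬··
╬█─┄█╬██··
┄┄╬█░█░···
··········

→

██████████
██████████
██████████
─█╬░█┄╬╬··
┄╬─█─┄░┄··
┄┄░┄┄▲─┄··
┄─┄─┄╬╬┄··
█─┄█╬██┄··
┄╬█░█░····
··········

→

██████████
██████████
██████████
█╬░█┄╬╬┄··
╬─█─┄░┄─··
┄░┄┄┄▲┄─··
─┄─┄╬╬┄┄··
─┄█╬██┄─··
╬█░█░·····
··········

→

██████████
██████████
██████████
╬░█┄╬╬┄┄··
─█─┄░┄─╬··
░┄┄┄─▲─┄··
┄─┄╬╬┄┄╬··
┄█╬██┄─█··
█░█░······
··········

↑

██████████
██████████
██████████
██████████
╬░█┄╬╬┄┄··
─█─┄░▲─╬··
░┄┄┄─┄─┄··
┄─┄╬╬┄┄╬··
┄█╬██┄─█··
█░█░······

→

██████████
██████████
██████████
██████████
░█┄╬╬┄┄─·█
█─┄░┄▲╬┄·█
┄┄┄─┄─┄┄·█
─┄╬╬┄┄╬╬·█
█╬██┄─█··█
░█░······█

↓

██████████
██████████
██████████
░█┄╬╬┄┄─·█
█─┄░┄─╬┄·█
┄┄┄─┄▲┄┄·█
─┄╬╬┄┄╬╬·█
█╬██┄─█╬·█
░█░······█
·········█

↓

██████████
██████████
░█┄╬╬┄┄─·█
█─┄░┄─╬┄·█
┄┄┄─┄─┄┄·█
─┄╬╬┄▲╬╬·█
█╬██┄─█╬·█
░█░┄░┄╬┄·█
·········█
·········█

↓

██████████
░█┄╬╬┄┄─·█
█─┄░┄─╬┄·█
┄┄┄─┄─┄┄·█
─┄╬╬┄┄╬╬·█
█╬██┄▲█╬·█
░█░┄░┄╬┄·█
···─█╬┄╬·█
·········█
·········█

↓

░█┄╬╬┄┄─·█
█─┄░┄─╬┄·█
┄┄┄─┄─┄┄·█
─┄╬╬┄┄╬╬·█
█╬██┄─█╬·█
░█░┄░▲╬┄·█
···─█╬┄╬·█
···┄┄─█┄·█
·········█
·········█

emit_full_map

░█───█╬░█┄╬╬┄┄─
┄─┄┄┄╬─█─┄░┄─╬┄
┄─┄─┄┄░┄┄┄─┄─┄┄
░─┄█┄─┄─┄╬╬┄┄╬╬
┄┄┄╬█─┄█╬██┄─█╬
··┄┄┄╬█░█░┄░▲╬┄
··········─█╬┄╬
··········┄┄─█┄

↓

█─┄░┄─╬┄·█
┄┄┄─┄─┄┄·█
─┄╬╬┄┄╬╬·█
█╬██┄─█╬·█
░█░┄░┄╬┄·█
···─█▲┄╬·█
···┄┄─█┄·█
···─┄─┄┄·█
·········█
·········█

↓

┄┄┄─┄─┄┄·█
─┄╬╬┄┄╬╬·█
█╬██┄─█╬·█
░█░┄░┄╬┄·█
···─█╬┄╬·█
···┄┄▲█┄·█
···─┄─┄┄·█
···█╬┄╬┄·█
·········█
·········█

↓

─┄╬╬┄┄╬╬·█
█╬██┄─█╬·█
░█░┄░┄╬┄·█
···─█╬┄╬·█
···┄┄─█┄·█
···─┄▲┄┄·█
···█╬┄╬┄·█
···┄┄┄░┄·█
·········█
·········█

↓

█╬██┄─█╬·█
░█░┄░┄╬┄·█
···─█╬┄╬·█
···┄┄─█┄·█
···─┄─┄┄·█
···█╬▲╬┄·█
···┄┄┄░┄·█
···┄╬┄┄┄·█
·········█
·········█

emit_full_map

░█───█╬░█┄╬╬┄┄─
┄─┄┄┄╬─█─┄░┄─╬┄
┄─┄─┄┄░┄┄┄─┄─┄┄
░─┄█┄─┄─┄╬╬┄┄╬╬
┄┄┄╬█─┄█╬██┄─█╬
··┄┄┄╬█░█░┄░┄╬┄
··········─█╬┄╬
··········┄┄─█┄
··········─┄─┄┄
··········█╬▲╬┄
··········┄┄┄░┄
··········┄╬┄┄┄

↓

░█░┄░┄╬┄·█
···─█╬┄╬·█
···┄┄─█┄·█
···─┄─┄┄·█
···█╬┄╬┄·█
···┄┄▲░┄·█
···┄╬┄┄┄·█
···┄─╬┄░·█
·········█
·········█

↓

···─█╬┄╬·█
···┄┄─█┄·█
···─┄─┄┄·█
···█╬┄╬┄·█
···┄┄┄░┄·█
···┄╬▲┄┄·█
···┄─╬┄░·█
···╬█─┄┄·█
·········█
·········█

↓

···┄┄─█┄·█
···─┄─┄┄·█
···█╬┄╬┄·█
···┄┄┄░┄·█
···┄╬┄┄┄·█
···┄─▲┄░·█
···╬█─┄┄·█
···█┄┄┄╬·█
·········█
·········█

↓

···─┄─┄┄·█
···█╬┄╬┄·█
···┄┄┄░┄·█
···┄╬┄┄┄·█
···┄─╬┄░·█
···╬█▲┄┄·█
···█┄┄┄╬·█
···╬─█╬╬·█
·········█
·········█

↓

···█╬┄╬┄·█
···┄┄┄░┄·█
···┄╬┄┄┄·█
···┄─╬┄░·█
···╬█─┄┄·█
···█┄▲┄╬·█
···╬─█╬╬·█
···┄╬┄░╬·█
·········█
·········█

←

····█╬┄╬┄·
····┄┄┄░┄·
····┄╬┄┄┄·
···╬┄─╬┄░·
···┄╬█─┄┄·
···░█▲┄┄╬·
···┄╬─█╬╬·
···█┄╬┄░╬·
··········
··········

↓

····┄┄┄░┄·
····┄╬┄┄┄·
···╬┄─╬┄░·
···┄╬█─┄┄·
···░█┄┄┄╬·
···┄╬▲█╬╬·
···█┄╬┄░╬·
···─┄┄╬█··
··········
··········

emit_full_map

░█───█╬░█┄╬╬┄┄─
┄─┄┄┄╬─█─┄░┄─╬┄
┄─┄─┄┄░┄┄┄─┄─┄┄
░─┄█┄─┄─┄╬╬┄┄╬╬
┄┄┄╬█─┄█╬██┄─█╬
··┄┄┄╬█░█░┄░┄╬┄
··········─█╬┄╬
··········┄┄─█┄
··········─┄─┄┄
··········█╬┄╬┄
··········┄┄┄░┄
··········┄╬┄┄┄
·········╬┄─╬┄░
·········┄╬█─┄┄
·········░█┄┄┄╬
·········┄╬▲█╬╬
·········█┄╬┄░╬
·········─┄┄╬█·


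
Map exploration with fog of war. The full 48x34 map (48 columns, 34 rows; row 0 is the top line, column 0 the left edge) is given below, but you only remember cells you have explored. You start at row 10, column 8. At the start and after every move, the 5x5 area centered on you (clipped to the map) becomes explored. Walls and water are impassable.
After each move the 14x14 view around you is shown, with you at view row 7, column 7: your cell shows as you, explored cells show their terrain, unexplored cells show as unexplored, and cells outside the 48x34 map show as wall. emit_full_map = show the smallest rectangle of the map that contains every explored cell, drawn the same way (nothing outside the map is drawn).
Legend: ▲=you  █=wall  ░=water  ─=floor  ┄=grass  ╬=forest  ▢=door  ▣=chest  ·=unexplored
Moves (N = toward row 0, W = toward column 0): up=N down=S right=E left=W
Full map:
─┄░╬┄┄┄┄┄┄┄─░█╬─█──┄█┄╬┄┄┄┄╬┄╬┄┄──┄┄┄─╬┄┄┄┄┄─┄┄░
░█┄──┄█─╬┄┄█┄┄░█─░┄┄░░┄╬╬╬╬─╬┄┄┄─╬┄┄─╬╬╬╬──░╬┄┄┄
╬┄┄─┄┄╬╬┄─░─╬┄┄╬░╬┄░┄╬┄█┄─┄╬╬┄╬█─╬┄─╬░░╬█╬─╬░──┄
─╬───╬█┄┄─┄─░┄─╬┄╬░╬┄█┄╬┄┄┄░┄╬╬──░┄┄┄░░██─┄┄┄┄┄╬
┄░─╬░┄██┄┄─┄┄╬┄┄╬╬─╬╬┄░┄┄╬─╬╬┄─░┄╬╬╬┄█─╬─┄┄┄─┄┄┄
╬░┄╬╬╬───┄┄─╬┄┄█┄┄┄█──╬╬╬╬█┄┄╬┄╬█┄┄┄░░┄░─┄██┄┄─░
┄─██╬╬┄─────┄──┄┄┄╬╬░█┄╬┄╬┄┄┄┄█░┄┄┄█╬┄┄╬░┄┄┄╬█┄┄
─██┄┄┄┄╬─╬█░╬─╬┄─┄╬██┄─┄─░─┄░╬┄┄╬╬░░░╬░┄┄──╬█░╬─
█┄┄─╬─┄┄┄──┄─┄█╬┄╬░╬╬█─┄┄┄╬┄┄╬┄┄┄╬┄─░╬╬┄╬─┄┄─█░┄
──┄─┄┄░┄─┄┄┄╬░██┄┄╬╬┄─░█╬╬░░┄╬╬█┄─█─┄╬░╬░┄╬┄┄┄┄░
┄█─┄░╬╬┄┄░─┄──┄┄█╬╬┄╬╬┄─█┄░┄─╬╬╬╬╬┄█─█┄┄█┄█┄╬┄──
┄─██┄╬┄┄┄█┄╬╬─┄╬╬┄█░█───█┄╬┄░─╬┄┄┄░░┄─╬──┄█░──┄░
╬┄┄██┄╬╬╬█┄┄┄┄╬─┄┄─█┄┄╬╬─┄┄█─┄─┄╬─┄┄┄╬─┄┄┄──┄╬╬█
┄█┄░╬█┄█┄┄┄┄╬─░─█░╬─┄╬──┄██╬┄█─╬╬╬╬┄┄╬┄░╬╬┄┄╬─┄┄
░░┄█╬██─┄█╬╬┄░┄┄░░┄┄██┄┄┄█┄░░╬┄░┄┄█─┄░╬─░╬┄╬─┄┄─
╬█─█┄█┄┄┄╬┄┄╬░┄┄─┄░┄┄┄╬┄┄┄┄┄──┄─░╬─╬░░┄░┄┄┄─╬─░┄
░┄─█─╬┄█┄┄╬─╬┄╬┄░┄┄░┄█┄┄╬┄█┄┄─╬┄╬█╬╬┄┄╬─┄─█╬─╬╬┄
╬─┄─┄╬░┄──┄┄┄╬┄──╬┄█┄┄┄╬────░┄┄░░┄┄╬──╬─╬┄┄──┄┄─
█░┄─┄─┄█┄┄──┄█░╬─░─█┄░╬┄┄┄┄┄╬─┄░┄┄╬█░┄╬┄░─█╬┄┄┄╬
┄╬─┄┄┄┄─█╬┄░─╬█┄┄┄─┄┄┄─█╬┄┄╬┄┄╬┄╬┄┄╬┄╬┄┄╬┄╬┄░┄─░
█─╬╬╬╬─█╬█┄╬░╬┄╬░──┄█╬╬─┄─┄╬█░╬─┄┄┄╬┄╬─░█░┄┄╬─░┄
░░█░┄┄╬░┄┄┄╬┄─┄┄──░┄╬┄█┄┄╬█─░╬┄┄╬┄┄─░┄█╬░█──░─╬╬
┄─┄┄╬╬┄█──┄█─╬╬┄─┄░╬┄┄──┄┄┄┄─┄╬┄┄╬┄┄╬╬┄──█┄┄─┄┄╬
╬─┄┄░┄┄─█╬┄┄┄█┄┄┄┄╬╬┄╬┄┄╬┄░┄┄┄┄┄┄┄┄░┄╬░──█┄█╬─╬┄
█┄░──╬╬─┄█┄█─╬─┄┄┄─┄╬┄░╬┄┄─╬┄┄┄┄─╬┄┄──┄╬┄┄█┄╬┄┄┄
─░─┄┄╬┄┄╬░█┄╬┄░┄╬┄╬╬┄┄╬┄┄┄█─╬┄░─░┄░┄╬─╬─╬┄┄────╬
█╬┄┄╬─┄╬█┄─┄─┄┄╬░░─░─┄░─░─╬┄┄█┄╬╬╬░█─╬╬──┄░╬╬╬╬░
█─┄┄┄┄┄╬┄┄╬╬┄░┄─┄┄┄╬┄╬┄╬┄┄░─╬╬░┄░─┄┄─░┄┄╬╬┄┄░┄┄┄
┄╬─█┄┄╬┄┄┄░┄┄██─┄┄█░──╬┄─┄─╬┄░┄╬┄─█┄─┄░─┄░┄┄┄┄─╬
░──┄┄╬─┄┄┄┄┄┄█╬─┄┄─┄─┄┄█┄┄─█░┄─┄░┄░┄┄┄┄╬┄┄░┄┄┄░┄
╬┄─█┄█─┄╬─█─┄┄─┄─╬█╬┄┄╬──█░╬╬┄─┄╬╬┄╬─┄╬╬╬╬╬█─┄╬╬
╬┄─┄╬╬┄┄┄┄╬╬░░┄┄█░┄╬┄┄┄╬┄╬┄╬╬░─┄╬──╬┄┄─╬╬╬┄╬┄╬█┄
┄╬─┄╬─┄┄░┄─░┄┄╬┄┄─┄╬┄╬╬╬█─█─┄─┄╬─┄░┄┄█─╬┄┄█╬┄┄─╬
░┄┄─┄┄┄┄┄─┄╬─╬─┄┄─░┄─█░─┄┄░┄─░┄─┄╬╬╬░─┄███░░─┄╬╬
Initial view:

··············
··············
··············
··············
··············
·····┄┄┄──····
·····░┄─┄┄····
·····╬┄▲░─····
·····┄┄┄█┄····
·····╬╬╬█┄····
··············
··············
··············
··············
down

··············
··············
··············
··············
·····┄┄┄──····
·····░┄─┄┄····
·····╬┄┄░─····
·····┄┄▲█┄····
·····╬╬╬█┄····
·····┄█┄┄┄····
··············
··············
··············
··············

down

··············
··············
··············
·····┄┄┄──····
·····░┄─┄┄····
·····╬┄┄░─····
·····┄┄┄█┄····
·····╬╬▲█┄····
·····┄█┄┄┄····
·····█─┄█╬····
··············
··············
··············
··············

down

··············
··············
·····┄┄┄──····
·····░┄─┄┄····
·····╬┄┄░─····
·····┄┄┄█┄····
·····╬╬╬█┄····
·····┄█▲┄┄····
·····█─┄█╬····
·····┄┄┄╬┄····
··············
··············
··············
··············

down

··············
·····┄┄┄──····
·····░┄─┄┄····
·····╬┄┄░─····
·····┄┄┄█┄····
·····╬╬╬█┄····
·····┄█┄┄┄····
·····█─▲█╬····
·····┄┄┄╬┄····
·····┄█┄┄╬····
··············
··············
··············
··············

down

·····┄┄┄──····
·····░┄─┄┄····
·····╬┄┄░─····
·····┄┄┄█┄····
·····╬╬╬█┄····
·····┄█┄┄┄····
·····█─┄█╬····
·····┄┄▲╬┄····
·····┄█┄┄╬····
·····░┄──┄····
··············
··············
··············
··············

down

·····░┄─┄┄····
·····╬┄┄░─····
·····┄┄┄█┄····
·····╬╬╬█┄····
·····┄█┄┄┄····
·····█─┄█╬····
·····┄┄┄╬┄····
·····┄█▲┄╬····
·····░┄──┄····
·····┄█┄┄─····
··············
··············
··············
··············

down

·····╬┄┄░─····
·····┄┄┄█┄····
·····╬╬╬█┄····
·····┄█┄┄┄····
·····█─┄█╬····
·····┄┄┄╬┄····
·····┄█┄┄╬····
·····░┄▲─┄····
·····┄█┄┄─····
·····┄─█╬┄····
··············
··············
··············
··············

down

·····┄┄┄█┄····
·····╬╬╬█┄····
·····┄█┄┄┄····
·····█─┄█╬····
·····┄┄┄╬┄····
·····┄█┄┄╬····
·····░┄──┄····
·····┄█▲┄─····
·····┄─█╬┄····
·····─█╬█┄····
··············
··············
··············
··············

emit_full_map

┄┄┄──
░┄─┄┄
╬┄┄░─
┄┄┄█┄
╬╬╬█┄
┄█┄┄┄
█─┄█╬
┄┄┄╬┄
┄█┄┄╬
░┄──┄
┄█▲┄─
┄─█╬┄
─█╬█┄

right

····┄┄┄█┄·····
····╬╬╬█┄·····
····┄█┄┄┄·····
····█─┄█╬·····
····┄┄┄╬┄·····
····┄█┄┄╬─····
····░┄──┄┄····
····┄█┄▲──····
····┄─█╬┄░····
····─█╬█┄╬····
··············
··············
··············
··············

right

···┄┄┄█┄······
···╬╬╬█┄······
···┄█┄┄┄······
···█─┄█╬······
···┄┄┄╬┄······
···┄█┄┄╬─╬····
···░┄──┄┄┄····
···┄█┄┄▲─┄····
···┄─█╬┄░─····
···─█╬█┄╬░····
··············
··············
··············
··············

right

··┄┄┄█┄·······
··╬╬╬█┄·······
··┄█┄┄┄·······
··█─┄█╬·······
··┄┄┄╬┄·······
··┄█┄┄╬─╬┄····
··░┄──┄┄┄╬····
··┄█┄┄─▲┄█····
··┄─█╬┄░─╬····
··─█╬█┄╬░╬····
··············
··············
··············
··············

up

··╬┄┄░─·······
··┄┄┄█┄·······
··╬╬╬█┄·······
··┄█┄┄┄·······
··█─┄█╬·······
··┄┄┄╬┄┄╬░····
··┄█┄┄╬─╬┄····
··░┄──┄▲┄╬····
··┄█┄┄──┄█····
··┄─█╬┄░─╬····
··─█╬█┄╬░╬····
··············
··············
··············

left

···╬┄┄░─······
···┄┄┄█┄······
···╬╬╬█┄······
···┄█┄┄┄······
···█─┄█╬······
···┄┄┄╬┄┄╬░···
···┄█┄┄╬─╬┄···
···░┄──▲┄┄╬···
···┄█┄┄──┄█···
···┄─█╬┄░─╬···
···─█╬█┄╬░╬···
··············
··············
··············

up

···░┄─┄┄······
···╬┄┄░─······
···┄┄┄█┄······
···╬╬╬█┄······
···┄█┄┄┄······
···█─┄█╬╬┄····
···┄┄┄╬┄┄╬░···
···┄█┄┄▲─╬┄···
···░┄──┄┄┄╬···
···┄█┄┄──┄█···
···┄─█╬┄░─╬···
···─█╬█┄╬░╬···
··············
··············

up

···┄┄┄──······
···░┄─┄┄······
···╬┄┄░─······
···┄┄┄█┄······
···╬╬╬█┄······
···┄█┄┄┄┄╬····
···█─┄█╬╬┄····
···┄┄┄╬▲┄╬░···
···┄█┄┄╬─╬┄···
···░┄──┄┄┄╬···
···┄█┄┄──┄█···
···┄─█╬┄░─╬···
···─█╬█┄╬░╬···
··············

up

··············
···┄┄┄──······
···░┄─┄┄······
···╬┄┄░─······
···┄┄┄█┄······
···╬╬╬█┄┄┄····
···┄█┄┄┄┄╬····
···█─┄█▲╬┄····
···┄┄┄╬┄┄╬░···
···┄█┄┄╬─╬┄···
···░┄──┄┄┄╬···
···┄█┄┄──┄█···
···┄─█╬┄░─╬···
···─█╬█┄╬░╬···

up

··············
··············
···┄┄┄──······
···░┄─┄┄······
···╬┄┄░─······
···┄┄┄█┄╬╬····
···╬╬╬█┄┄┄····
···┄█┄┄▲┄╬····
···█─┄█╬╬┄····
···┄┄┄╬┄┄╬░···
···┄█┄┄╬─╬┄···
···░┄──┄┄┄╬···
···┄█┄┄──┄█···
···┄─█╬┄░─╬···

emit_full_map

┄┄┄──···
░┄─┄┄···
╬┄┄░─···
┄┄┄█┄╬╬·
╬╬╬█┄┄┄·
┄█┄┄▲┄╬·
█─┄█╬╬┄·
┄┄┄╬┄┄╬░
┄█┄┄╬─╬┄
░┄──┄┄┄╬
┄█┄┄──┄█
┄─█╬┄░─╬
─█╬█┄╬░╬
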